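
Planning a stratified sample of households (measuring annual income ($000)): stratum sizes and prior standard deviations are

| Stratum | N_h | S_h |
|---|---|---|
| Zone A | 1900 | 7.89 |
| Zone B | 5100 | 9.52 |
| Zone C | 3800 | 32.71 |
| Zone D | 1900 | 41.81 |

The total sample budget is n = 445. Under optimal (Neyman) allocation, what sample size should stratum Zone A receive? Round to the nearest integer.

25

Neyman allocation: n_h = n · N_h S_h / Σ N_i S_i, with n = 445.
  stratum Zone A: N_h·S_h = 1900·7.89 = 14991.00
  stratum Zone B: N_h·S_h = 5100·9.52 = 48552.00
  stratum Zone C: N_h·S_h = 3800·32.71 = 124298.00
  stratum Zone D: N_h·S_h = 1900·41.81 = 79439.00
Σ N_h S_h = 267280.00
n for stratum Zone A = 445·14991.00/267280.00 = 24.959 → 25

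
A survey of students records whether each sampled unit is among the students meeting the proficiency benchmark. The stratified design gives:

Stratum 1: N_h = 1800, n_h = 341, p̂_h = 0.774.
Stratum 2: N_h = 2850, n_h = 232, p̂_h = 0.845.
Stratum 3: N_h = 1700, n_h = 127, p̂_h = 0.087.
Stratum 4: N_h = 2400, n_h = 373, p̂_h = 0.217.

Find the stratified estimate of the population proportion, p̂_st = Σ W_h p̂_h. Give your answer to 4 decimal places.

N = 8750; stratum weights W_h = N_h/N.
p̂_st = Σ W_h p̂_h = (1800·0.774 + 2850·0.845 + 1700·0.087 + 2400·0.217)/8750 = 0.51087

p̂_st ≈ 0.5109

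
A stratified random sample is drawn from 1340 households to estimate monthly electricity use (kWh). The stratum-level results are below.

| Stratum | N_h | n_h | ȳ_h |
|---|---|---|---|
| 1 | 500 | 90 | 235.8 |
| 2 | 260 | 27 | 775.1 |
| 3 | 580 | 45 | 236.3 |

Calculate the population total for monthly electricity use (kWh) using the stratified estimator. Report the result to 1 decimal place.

τ̂_st ≈ 456480.0

τ̂_st = Σ N_h ȳ_h = 500·235.8 + 260·775.1 + 580·236.3 = 456480.0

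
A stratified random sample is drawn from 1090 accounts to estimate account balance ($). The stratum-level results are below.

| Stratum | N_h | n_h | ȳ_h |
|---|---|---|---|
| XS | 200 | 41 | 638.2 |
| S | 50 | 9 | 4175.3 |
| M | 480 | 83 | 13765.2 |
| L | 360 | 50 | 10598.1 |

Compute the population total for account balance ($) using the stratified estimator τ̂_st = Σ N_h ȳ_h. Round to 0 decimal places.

τ̂_st = Σ N_h ȳ_h = 200·638.2 + 50·4175.3 + 480·13765.2 + 360·10598.1 = 10759017

τ̂_st ≈ 10759017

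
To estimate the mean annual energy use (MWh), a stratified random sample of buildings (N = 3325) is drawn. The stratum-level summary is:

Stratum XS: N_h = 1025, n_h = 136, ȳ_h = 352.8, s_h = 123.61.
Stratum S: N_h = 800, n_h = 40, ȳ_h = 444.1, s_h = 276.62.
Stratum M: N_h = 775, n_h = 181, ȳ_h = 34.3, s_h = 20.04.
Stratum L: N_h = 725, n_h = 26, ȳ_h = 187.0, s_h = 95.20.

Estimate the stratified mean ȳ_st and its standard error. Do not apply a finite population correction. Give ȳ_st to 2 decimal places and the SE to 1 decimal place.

ȳ_st ≈ 264.38, SE ≈ 11.8

ȳ_st = Σ W_h ȳ_h = (1025·352.8 + 800·444.1 + 775·34.3 + 725·187.0)/3325 = 264.37820
V̂(ȳ_st) = Σ W_h² s_h²/n_h, with W_h = N_h/N and N = 3325:
  stratum XS: (1025/3325)²·123.61²/136 = 10.6766
  stratum S: (800/3325)²·276.62²/40 = 110.74
  stratum M: (775/3325)²·20.04²/181 = 0.120542
  stratum L: (725/3325)²·95.20²/26 = 16.5727
V̂(ȳ_st) = 138.11
SE(ȳ_st) = √138.11 = 11.752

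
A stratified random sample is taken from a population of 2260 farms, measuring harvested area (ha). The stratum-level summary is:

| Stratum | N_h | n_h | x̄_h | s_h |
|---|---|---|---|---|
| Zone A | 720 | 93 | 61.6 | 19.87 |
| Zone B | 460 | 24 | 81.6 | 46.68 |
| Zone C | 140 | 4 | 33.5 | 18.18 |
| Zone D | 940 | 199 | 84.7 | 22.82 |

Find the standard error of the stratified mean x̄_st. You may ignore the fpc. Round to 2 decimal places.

V̂(x̄_st) = Σ W_h² s_h²/n_h, with W_h = N_h/N and N = 2260:
  stratum Zone A: (720/2260)²·19.87²/93 = 0.430885
  stratum Zone B: (460/2260)²·46.68²/24 = 3.7614
  stratum Zone C: (140/2260)²·18.18²/4 = 0.317079
  stratum Zone D: (940/2260)²·22.82²/199 = 0.452707
V̂(x̄_st) = 4.96207
SE(x̄_st) = √4.96207 = 2.22757

SE(x̄_st) ≈ 2.23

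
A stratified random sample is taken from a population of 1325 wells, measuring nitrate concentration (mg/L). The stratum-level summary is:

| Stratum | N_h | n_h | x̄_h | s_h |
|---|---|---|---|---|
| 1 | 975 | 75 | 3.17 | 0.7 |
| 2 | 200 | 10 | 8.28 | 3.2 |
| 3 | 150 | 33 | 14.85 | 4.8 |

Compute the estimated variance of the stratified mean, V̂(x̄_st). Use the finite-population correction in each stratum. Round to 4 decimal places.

V̂(x̄_st) = Σ W_h² (1 − n_h/N_h) s_h²/n_h, with W_h = N_h/N and N = 1325:
  stratum 1: (975/1325)²·(1 − 75/975)·0.7²/75 = 0.0032655
  stratum 2: (200/1325)²·(1 − 10/200)·3.2²/10 = 0.0221642
  stratum 3: (150/1325)²·(1 − 33/150)·4.8²/33 = 0.00697933
V̂(x̄_st) = 0.032409

V̂(x̄_st) ≈ 0.0324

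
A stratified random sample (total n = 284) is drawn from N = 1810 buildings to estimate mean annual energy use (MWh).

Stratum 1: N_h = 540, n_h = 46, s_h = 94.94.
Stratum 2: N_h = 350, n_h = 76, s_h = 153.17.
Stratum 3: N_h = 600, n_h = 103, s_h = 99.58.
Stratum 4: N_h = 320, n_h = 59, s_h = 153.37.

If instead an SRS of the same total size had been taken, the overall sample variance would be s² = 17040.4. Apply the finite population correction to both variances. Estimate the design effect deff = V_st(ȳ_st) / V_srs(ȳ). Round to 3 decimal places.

V̂(ȳ_st) = Σ W_h² (1 − n_h/N_h) s_h²/n_h, with W_h = N_h/N and N = 1810:
  stratum 1: (540/1810)²·(1 − 46/540)·94.94²/46 = 15.9553
  stratum 2: (350/1810)²·(1 − 76/350)·153.17²/76 = 9.0364
  stratum 3: (600/1810)²·(1 − 103/600)·99.58²/103 = 8.76309
  stratum 4: (320/1810)²·(1 − 59/320)·153.37²/59 = 10.1639
V_st = 43.9187
V_srs = (1 − 284/1810)·17040.4/284 = 50.5868
deff = V_st / V_srs = 43.9187/50.5868 = 0.8682

deff ≈ 0.868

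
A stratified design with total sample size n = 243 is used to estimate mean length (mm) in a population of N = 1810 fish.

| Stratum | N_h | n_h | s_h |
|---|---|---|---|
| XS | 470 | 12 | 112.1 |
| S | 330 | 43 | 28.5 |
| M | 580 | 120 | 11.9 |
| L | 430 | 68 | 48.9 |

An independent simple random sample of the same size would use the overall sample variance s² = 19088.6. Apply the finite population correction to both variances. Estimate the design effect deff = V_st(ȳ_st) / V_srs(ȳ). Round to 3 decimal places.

V̂(ȳ_st) = Σ W_h² (1 − n_h/N_h) s_h²/n_h, with W_h = N_h/N and N = 1810:
  stratum XS: (470/1810)²·(1 − 12/470)·112.1²/12 = 68.8076
  stratum S: (330/1810)²·(1 − 43/330)·28.5²/43 = 0.546085
  stratum M: (580/1810)²·(1 − 120/580)·11.9²/120 = 0.096104
  stratum L: (430/1810)²·(1 − 68/430)·48.9²/68 = 1.67082
V_st = 71.1206
V_srs = (1 − 243/1810)·19088.6/243 = 68.0077
deff = V_st / V_srs = 71.1206/68.0077 = 1.0458

deff ≈ 1.046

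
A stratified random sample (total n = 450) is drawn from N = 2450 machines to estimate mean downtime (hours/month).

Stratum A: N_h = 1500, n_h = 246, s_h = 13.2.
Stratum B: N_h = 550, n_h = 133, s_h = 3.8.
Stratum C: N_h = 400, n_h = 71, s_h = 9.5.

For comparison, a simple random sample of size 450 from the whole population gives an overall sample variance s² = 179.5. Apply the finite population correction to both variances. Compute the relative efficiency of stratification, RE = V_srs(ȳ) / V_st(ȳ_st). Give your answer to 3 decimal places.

V̂(ȳ_st) = Σ W_h² (1 − n_h/N_h) s_h²/n_h, with W_h = N_h/N and N = 2450:
  stratum A: (1500/2450)²·(1 − 246/1500)·13.2²/246 = 0.221957
  stratum B: (550/2450)²·(1 − 133/550)·3.8²/133 = 0.00414841
  stratum C: (400/2450)²·(1 − 71/400)·9.5²/71 = 0.0278684
V_st = 0.253974
V_srs = (1 − 450/2450)·179.5/450 = 0.325624
Relative efficiency = V_srs / V_st = 0.325624/0.253974 = 1.2821

RE ≈ 1.282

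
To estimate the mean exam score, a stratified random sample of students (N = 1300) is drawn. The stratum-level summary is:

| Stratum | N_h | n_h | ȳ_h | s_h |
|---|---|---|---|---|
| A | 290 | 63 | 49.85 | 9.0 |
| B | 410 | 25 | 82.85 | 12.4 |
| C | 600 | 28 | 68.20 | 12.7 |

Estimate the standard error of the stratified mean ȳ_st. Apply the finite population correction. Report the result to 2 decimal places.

SE(ȳ_st) ≈ 1.34

V̂(ȳ_st) = Σ W_h² (1 − n_h/N_h) s_h²/n_h, with W_h = N_h/N and N = 1300:
  stratum A: (290/1300)²·(1 − 63/290)·9.0²/63 = 0.050082
  stratum B: (410/1300)²·(1 − 25/410)·12.4²/25 = 0.574462
  stratum C: (600/1300)²·(1 − 28/600)·12.7²/28 = 1.1698
V̂(ȳ_st) = 1.79434
SE(ȳ_st) = √1.79434 = 1.33953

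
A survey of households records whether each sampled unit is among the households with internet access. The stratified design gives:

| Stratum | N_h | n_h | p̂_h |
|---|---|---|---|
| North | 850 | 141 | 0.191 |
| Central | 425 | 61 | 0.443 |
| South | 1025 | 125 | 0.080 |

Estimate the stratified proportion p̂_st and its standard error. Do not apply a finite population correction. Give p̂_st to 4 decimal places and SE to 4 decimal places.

p̂_st ≈ 0.1881, SE ≈ 0.0202

N = 2300; stratum weights W_h = N_h/N.
p̂_st = Σ W_h p̂_h = (850·0.191 + 425·0.443 + 1025·0.080)/2300 = 0.18810
V̂(p̂_st) = Σ W_h² p̂_h(1−p̂_h)/(n_h−1):
  stratum North: (850/2300)²·0.191·0.809/140 = 0.000150743
  stratum Central: (425/2300)²·0.443·0.557/60 = 0.00014042
  stratum South: (1025/2300)²·0.080·0.920/124 = 0.000117882
V̂(p̂_st) = 0.000409045; SE = √V̂ = 0.0202249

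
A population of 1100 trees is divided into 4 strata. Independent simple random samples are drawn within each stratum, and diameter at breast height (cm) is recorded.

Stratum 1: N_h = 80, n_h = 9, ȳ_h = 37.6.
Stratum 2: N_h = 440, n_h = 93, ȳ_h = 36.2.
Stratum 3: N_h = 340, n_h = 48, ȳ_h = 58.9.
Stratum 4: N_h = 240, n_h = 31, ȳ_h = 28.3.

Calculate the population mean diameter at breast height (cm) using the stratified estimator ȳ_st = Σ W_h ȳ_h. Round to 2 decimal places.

ȳ_st ≈ 41.59

N = Σ N_h = 1100. Stratum weights W_h = N_h/N.
ȳ_st = (80·37.6 + 440·36.2 + 340·58.9 + 240·28.3) / 1100 = 41.5945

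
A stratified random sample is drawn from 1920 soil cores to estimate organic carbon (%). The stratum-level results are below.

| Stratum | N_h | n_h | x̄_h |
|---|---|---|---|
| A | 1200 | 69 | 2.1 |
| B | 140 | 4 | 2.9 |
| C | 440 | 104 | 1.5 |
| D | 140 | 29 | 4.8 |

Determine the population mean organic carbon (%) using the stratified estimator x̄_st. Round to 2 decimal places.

N = Σ N_h = 1920. Stratum weights W_h = N_h/N.
x̄_st = (1200·2.1 + 140·2.9 + 440·1.5 + 140·4.8) / 1920 = 2.2177

x̄_st ≈ 2.22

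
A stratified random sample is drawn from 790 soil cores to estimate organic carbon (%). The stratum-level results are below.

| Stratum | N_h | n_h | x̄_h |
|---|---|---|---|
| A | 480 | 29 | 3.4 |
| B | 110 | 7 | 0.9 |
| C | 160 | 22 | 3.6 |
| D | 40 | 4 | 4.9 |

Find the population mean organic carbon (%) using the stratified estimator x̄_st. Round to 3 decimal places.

N = Σ N_h = 790. Stratum weights W_h = N_h/N.
x̄_st = (480·3.4 + 110·0.9 + 160·3.6 + 40·4.9) / 790 = 3.16835

x̄_st ≈ 3.168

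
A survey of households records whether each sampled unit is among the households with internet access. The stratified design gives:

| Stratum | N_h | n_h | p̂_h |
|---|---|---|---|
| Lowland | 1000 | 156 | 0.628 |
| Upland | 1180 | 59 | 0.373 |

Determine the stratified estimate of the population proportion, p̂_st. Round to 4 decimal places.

N = 2180; stratum weights W_h = N_h/N.
p̂_st = Σ W_h p̂_h = (1000·0.628 + 1180·0.373)/2180 = 0.48997

p̂_st ≈ 0.4900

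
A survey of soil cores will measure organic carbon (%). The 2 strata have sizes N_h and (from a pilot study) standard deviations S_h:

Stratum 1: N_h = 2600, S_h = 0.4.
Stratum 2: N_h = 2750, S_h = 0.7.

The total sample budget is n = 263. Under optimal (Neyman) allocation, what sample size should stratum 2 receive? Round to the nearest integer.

171

Neyman allocation: n_h = n · N_h S_h / Σ N_i S_i, with n = 263.
  stratum 1: N_h·S_h = 2600·0.4 = 1040.00
  stratum 2: N_h·S_h = 2750·0.7 = 1925.00
Σ N_h S_h = 2965.00
n for stratum 2 = 263·1925.00/2965.00 = 170.750 → 171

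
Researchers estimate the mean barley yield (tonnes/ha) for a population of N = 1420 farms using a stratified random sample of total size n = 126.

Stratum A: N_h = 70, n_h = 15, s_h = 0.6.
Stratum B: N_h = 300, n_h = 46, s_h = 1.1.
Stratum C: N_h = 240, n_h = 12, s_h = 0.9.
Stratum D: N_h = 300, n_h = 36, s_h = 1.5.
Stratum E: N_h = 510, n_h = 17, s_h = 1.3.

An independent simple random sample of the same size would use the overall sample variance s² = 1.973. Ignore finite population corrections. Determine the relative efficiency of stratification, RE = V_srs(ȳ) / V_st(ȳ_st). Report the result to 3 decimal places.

RE ≈ 0.834

V̂(ȳ_st) = Σ W_h² s_h²/n_h, with W_h = N_h/N and N = 1420:
  stratum A: (70/1420)²·0.6²/15 = 5.83218e-05
  stratum B: (300/1420)²·1.1²/46 = 0.00117407
  stratum C: (240/1420)²·0.9²/12 = 0.00192819
  stratum D: (300/1420)²·1.5²/36 = 0.00278963
  stratum E: (510/1420)²·1.3²/17 = 0.0128233
V_st = 0.0187736
V_srs = s²/n = 1.973/126 = 0.0156587
Relative efficiency = V_srs / V_st = 0.0156587/0.0187736 = 0.8341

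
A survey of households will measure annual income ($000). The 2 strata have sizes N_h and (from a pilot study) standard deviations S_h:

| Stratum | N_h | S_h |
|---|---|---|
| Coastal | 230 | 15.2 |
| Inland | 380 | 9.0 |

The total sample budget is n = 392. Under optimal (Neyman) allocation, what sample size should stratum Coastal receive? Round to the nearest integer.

Neyman allocation: n_h = n · N_h S_h / Σ N_i S_i, with n = 392.
  stratum Coastal: N_h·S_h = 230·15.2 = 3496.00
  stratum Inland: N_h·S_h = 380·9.0 = 3420.00
Σ N_h S_h = 6916.00
n for stratum Coastal = 392·3496.00/6916.00 = 198.154 → 198

198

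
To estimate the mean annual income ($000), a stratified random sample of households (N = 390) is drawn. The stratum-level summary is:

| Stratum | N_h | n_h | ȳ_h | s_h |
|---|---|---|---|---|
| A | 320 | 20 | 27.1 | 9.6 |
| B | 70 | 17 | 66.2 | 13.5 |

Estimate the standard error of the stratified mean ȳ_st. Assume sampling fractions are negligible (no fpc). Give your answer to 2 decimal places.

SE(ȳ_st) ≈ 1.86

V̂(ȳ_st) = Σ W_h² s_h²/n_h, with W_h = N_h/N and N = 390:
  stratum A: (320/390)²·9.6²/20 = 3.1023
  stratum B: (70/390)²·13.5²/17 = 0.345371
V̂(ȳ_st) = 3.44767
SE(ȳ_st) = √3.44767 = 1.85679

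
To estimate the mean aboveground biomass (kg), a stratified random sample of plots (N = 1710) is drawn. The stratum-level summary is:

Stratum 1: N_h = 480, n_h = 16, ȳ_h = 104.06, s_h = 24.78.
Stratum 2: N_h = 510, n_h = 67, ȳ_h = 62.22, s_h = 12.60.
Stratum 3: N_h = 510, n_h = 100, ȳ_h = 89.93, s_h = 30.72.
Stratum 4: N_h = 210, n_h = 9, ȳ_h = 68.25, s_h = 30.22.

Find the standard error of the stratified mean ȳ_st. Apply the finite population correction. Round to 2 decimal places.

V̂(ȳ_st) = Σ W_h² (1 − n_h/N_h) s_h²/n_h, with W_h = N_h/N and N = 1710:
  stratum 1: (480/1710)²·(1 − 16/480)·24.78²/16 = 2.92314
  stratum 2: (510/1710)²·(1 − 67/510)·12.60²/67 = 0.183083
  stratum 3: (510/1710)²·(1 − 100/510)·30.72²/100 = 0.674845
  stratum 4: (210/1710)²·(1 − 9/210)·30.22²/9 = 1.46477
V̂(ȳ_st) = 5.24584
SE(ȳ_st) = √5.24584 = 2.29038

SE(ȳ_st) ≈ 2.29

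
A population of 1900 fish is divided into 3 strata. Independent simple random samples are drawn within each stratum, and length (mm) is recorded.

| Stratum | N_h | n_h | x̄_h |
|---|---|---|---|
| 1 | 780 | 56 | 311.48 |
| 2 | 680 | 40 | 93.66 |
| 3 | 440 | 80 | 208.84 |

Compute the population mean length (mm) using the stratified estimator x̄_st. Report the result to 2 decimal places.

x̄_st ≈ 209.75

N = Σ N_h = 1900. Stratum weights W_h = N_h/N.
x̄_st = (780·311.48 + 680·93.66 + 440·208.84) / 1900 = 209.7541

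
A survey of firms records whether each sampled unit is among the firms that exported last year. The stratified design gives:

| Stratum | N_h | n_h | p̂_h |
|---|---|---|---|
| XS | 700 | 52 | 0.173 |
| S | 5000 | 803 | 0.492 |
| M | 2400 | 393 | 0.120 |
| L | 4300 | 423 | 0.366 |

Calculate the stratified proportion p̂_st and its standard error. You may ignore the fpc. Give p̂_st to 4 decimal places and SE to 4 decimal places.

p̂_st ≈ 0.3583, SE ≈ 0.0117

N = 12400; stratum weights W_h = N_h/N.
p̂_st = Σ W_h p̂_h = (700·0.173 + 5000·0.492 + 2400·0.120 + 4300·0.366)/12400 = 0.35830
V̂(p̂_st) = Σ W_h² p̂_h(1−p̂_h)/(n_h−1):
  stratum XS: (700/12400)²·0.173·0.827/51 = 8.93993e-06
  stratum S: (5000/12400)²·0.492·0.508/802 = 5.067e-05
  stratum M: (2400/12400)²·0.120·0.880/392 = 1.00915e-05
  stratum L: (4300/12400)²·0.366·0.634/422 = 6.61228e-05
V̂(p̂_st) = 0.000135824; SE = √V̂ = 0.0116544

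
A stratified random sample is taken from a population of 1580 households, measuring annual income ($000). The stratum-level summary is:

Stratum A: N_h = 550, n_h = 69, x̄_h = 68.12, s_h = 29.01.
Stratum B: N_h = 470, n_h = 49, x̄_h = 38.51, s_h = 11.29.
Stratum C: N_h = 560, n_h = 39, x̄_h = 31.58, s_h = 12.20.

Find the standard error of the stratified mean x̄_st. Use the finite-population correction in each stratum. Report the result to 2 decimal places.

SE(x̄_st) ≈ 1.39

V̂(x̄_st) = Σ W_h² (1 − n_h/N_h) s_h²/n_h, with W_h = N_h/N and N = 1580:
  stratum A: (550/1580)²·(1 − 69/550)·29.01²/69 = 1.29253
  stratum B: (470/1580)²·(1 − 49/470)·11.29²/49 = 0.206185
  stratum C: (560/1580)²·(1 − 39/560)·12.20²/39 = 0.446033
V̂(x̄_st) = 1.94475
SE(x̄_st) = √1.94475 = 1.39454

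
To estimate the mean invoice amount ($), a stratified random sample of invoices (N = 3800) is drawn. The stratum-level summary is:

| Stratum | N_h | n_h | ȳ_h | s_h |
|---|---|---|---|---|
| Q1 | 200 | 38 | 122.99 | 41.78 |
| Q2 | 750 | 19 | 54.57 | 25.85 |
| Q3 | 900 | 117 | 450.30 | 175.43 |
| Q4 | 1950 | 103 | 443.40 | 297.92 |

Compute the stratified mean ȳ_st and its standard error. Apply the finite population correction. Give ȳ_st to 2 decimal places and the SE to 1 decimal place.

ȳ_st = Σ W_h ȳ_h = (200·122.99 + 750·54.57 + 900·450.30 + 1950·443.40)/3800 = 351.42776
V̂(ȳ_st) = Σ W_h² (1 − n_h/N_h) s_h²/n_h, with W_h = N_h/N and N = 3800:
  stratum Q1: (200/3800)²·(1 − 38/200)·41.78²/38 = 0.10307
  stratum Q2: (750/3800)²·(1 − 19/750)·25.85²/19 = 1.3353
  stratum Q3: (900/3800)²·(1 − 117/900)·175.43²/117 = 12.8369
  stratum Q4: (1950/3800)²·(1 − 103/1950)·297.92²/103 = 214.93
V̂(ȳ_st) = 229.205
SE(ȳ_st) = √229.205 = 15.1395

ȳ_st ≈ 351.43, SE ≈ 15.1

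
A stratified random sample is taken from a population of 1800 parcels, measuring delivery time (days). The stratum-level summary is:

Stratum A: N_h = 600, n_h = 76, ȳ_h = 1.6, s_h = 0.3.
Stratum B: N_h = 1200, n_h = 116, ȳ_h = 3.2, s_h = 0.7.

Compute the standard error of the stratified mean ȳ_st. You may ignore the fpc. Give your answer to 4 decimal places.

SE(ȳ_st) ≈ 0.0448

V̂(ȳ_st) = Σ W_h² s_h²/n_h, with W_h = N_h/N and N = 1800:
  stratum A: (600/1800)²·0.3²/76 = 0.000131579
  stratum B: (1200/1800)²·0.7²/116 = 0.00187739
V̂(ȳ_st) = 0.00200897
SE(ȳ_st) = √0.00200897 = 0.0448216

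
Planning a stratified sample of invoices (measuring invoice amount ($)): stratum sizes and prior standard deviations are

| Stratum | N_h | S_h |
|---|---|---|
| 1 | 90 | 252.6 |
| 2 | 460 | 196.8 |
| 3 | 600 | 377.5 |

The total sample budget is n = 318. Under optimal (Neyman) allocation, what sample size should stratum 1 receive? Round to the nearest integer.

Neyman allocation: n_h = n · N_h S_h / Σ N_i S_i, with n = 318.
  stratum 1: N_h·S_h = 90·252.6 = 22734.00
  stratum 2: N_h·S_h = 460·196.8 = 90528.00
  stratum 3: N_h·S_h = 600·377.5 = 226500.00
Σ N_h S_h = 339762.00
n for stratum 1 = 318·22734.00/339762.00 = 21.278 → 21

21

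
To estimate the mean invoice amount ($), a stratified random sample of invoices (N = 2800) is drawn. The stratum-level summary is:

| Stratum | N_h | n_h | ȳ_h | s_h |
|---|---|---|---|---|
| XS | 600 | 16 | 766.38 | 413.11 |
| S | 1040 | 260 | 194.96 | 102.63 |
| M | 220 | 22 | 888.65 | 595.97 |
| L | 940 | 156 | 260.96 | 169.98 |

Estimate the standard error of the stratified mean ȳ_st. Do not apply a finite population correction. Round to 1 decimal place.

V̂(ȳ_st) = Σ W_h² s_h²/n_h, with W_h = N_h/N and N = 2800:
  stratum XS: (600/2800)²·413.11²/16 = 489.776
  stratum S: (1040/2800)²·102.63²/260 = 5.58889
  stratum M: (220/2800)²·595.97²/22 = 99.6679
  stratum L: (940/2800)²·169.98²/156 = 20.8742
V̂(ȳ_st) = 615.907
SE(ȳ_st) = √615.907 = 24.8175

SE(ȳ_st) ≈ 24.8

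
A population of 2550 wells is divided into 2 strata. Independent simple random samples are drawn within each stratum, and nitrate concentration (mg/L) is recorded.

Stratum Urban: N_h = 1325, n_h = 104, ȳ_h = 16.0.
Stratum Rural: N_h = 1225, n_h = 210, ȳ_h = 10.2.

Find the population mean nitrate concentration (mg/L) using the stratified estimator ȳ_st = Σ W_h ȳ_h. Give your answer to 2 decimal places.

N = Σ N_h = 2550. Stratum weights W_h = N_h/N.
ȳ_st = (1325·16.0 + 1225·10.2) / 2550 = 13.2137

ȳ_st ≈ 13.21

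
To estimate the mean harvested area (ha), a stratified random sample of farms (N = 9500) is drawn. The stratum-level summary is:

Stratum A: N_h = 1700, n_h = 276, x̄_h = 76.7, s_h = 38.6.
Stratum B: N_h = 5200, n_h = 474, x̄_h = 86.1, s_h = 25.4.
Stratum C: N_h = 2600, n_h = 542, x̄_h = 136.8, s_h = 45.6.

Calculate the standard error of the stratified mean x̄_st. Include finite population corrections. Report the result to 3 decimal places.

V̂(x̄_st) = Σ W_h² (1 − n_h/N_h) s_h²/n_h, with W_h = N_h/N and N = 9500:
  stratum A: (1700/9500)²·(1 − 276/1700)·38.6²/276 = 0.144803
  stratum B: (5200/9500)²·(1 − 474/5200)·25.4²/474 = 0.370629
  stratum C: (2600/9500)²·(1 − 542/2600)·45.6²/542 = 0.227458
V̂(x̄_st) = 0.74289
SE(x̄_st) = √0.74289 = 0.861911

SE(x̄_st) ≈ 0.862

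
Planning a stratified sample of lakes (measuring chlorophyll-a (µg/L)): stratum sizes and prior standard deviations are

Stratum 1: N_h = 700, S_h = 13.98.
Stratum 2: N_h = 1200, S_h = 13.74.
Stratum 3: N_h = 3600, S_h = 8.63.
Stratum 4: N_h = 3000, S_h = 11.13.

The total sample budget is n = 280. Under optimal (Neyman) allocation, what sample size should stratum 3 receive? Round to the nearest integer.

96

Neyman allocation: n_h = n · N_h S_h / Σ N_i S_i, with n = 280.
  stratum 1: N_h·S_h = 700·13.98 = 9786.00
  stratum 2: N_h·S_h = 1200·13.74 = 16488.00
  stratum 3: N_h·S_h = 3600·8.63 = 31068.00
  stratum 4: N_h·S_h = 3000·11.13 = 33390.00
Σ N_h S_h = 90732.00
n for stratum 3 = 280·31068.00/90732.00 = 95.876 → 96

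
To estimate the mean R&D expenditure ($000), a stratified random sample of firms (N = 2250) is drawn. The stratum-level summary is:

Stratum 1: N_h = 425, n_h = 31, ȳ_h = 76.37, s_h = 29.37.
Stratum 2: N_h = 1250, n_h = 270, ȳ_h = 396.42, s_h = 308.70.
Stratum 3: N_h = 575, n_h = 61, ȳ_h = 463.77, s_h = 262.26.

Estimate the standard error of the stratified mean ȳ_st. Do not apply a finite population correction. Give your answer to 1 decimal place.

V̂(ȳ_st) = Σ W_h² s_h²/n_h, with W_h = N_h/N and N = 2250:
  stratum 1: (425/2250)²·29.37²/31 = 0.992794
  stratum 2: (1250/2250)²·308.70²/270 = 108.934
  stratum 3: (575/2250)²·262.26²/61 = 73.6385
V̂(ȳ_st) = 183.566
SE(ȳ_st) = √183.566 = 13.5486

SE(ȳ_st) ≈ 13.5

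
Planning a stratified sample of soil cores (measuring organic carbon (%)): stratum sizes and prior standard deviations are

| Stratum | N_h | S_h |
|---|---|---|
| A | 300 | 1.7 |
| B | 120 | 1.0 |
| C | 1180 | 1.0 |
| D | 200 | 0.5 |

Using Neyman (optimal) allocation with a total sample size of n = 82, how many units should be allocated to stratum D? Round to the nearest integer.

4

Neyman allocation: n_h = n · N_h S_h / Σ N_i S_i, with n = 82.
  stratum A: N_h·S_h = 300·1.7 = 510.00
  stratum B: N_h·S_h = 120·1.0 = 120.00
  stratum C: N_h·S_h = 1180·1.0 = 1180.00
  stratum D: N_h·S_h = 200·0.5 = 100.00
Σ N_h S_h = 1910.00
n for stratum D = 82·100.00/1910.00 = 4.293 → 4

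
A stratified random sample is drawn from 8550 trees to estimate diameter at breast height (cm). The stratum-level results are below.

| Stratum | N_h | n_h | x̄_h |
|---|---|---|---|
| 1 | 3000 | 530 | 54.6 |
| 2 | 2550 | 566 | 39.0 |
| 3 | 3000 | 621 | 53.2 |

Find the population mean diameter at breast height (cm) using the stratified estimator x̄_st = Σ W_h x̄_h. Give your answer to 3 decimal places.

x̄_st ≈ 49.456

N = Σ N_h = 8550. Stratum weights W_h = N_h/N.
x̄_st = (3000·54.6 + 2550·39.0 + 3000·53.2) / 8550 = 49.45614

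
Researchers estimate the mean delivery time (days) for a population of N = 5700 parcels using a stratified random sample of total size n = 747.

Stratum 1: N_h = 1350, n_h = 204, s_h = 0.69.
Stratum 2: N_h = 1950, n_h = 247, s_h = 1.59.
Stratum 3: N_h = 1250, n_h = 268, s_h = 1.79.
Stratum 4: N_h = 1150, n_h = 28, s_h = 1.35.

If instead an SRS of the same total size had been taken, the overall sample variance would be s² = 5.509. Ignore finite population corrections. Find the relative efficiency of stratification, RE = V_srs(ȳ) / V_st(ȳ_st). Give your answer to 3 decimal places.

RE ≈ 1.620

V̂(ȳ_st) = Σ W_h² s_h²/n_h, with W_h = N_h/N and N = 5700:
  stratum 1: (1350/5700)²·0.69²/204 = 0.000130914
  stratum 2: (1950/5700)²·1.59²/247 = 0.00119789
  stratum 3: (1250/5700)²·1.79²/268 = 0.000574965
  stratum 4: (1150/5700)²·1.35²/28 = 0.00264945
V_st = 0.00455322
V_srs = s²/n = 5.509/747 = 0.00737483
Relative efficiency = V_srs / V_st = 0.00737483/0.00455322 = 1.6197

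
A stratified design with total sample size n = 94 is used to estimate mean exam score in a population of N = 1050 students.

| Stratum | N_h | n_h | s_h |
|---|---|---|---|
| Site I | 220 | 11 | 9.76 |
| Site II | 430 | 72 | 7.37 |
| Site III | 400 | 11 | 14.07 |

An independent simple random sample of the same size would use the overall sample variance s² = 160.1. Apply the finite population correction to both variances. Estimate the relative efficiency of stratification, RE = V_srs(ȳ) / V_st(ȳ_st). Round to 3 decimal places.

V̂(ȳ_st) = Σ W_h² (1 − n_h/N_h) s_h²/n_h, with W_h = N_h/N and N = 1050:
  stratum Site I: (220/1050)²·(1 − 11/220)·9.76²/11 = 0.361158
  stratum Site II: (430/1050)²·(1 − 72/430)·7.37²/72 = 0.105336
  stratum Site III: (400/1050)²·(1 − 11/400)·14.07²/11 = 2.53996
V_st = 3.00645
V_srs = (1 − 94/1050)·160.1/94 = 1.55072
Relative efficiency = V_srs / V_st = 1.55072/3.00645 = 0.5158

RE ≈ 0.516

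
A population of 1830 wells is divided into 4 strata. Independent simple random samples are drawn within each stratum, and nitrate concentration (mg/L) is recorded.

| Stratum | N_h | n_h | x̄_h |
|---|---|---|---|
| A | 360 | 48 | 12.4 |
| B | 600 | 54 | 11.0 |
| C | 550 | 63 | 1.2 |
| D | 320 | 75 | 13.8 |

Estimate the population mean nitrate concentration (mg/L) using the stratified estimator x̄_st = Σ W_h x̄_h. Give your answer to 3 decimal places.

N = Σ N_h = 1830. Stratum weights W_h = N_h/N.
x̄_st = (360·12.4 + 600·11.0 + 550·1.2 + 320·13.8) / 1830 = 8.81967

x̄_st ≈ 8.820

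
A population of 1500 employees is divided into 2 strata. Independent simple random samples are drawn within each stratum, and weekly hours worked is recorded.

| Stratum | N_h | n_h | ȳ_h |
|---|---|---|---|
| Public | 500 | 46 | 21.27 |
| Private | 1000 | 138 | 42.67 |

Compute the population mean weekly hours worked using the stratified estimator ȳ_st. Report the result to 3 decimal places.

N = Σ N_h = 1500. Stratum weights W_h = N_h/N.
ȳ_st = (500·21.27 + 1000·42.67) / 1500 = 35.53667

ȳ_st ≈ 35.537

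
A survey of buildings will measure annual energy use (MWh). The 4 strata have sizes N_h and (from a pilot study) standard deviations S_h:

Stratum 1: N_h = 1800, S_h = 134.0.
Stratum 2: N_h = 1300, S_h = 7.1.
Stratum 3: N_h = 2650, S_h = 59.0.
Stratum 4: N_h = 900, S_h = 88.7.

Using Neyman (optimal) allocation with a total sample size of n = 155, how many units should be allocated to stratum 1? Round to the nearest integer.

Neyman allocation: n_h = n · N_h S_h / Σ N_i S_i, with n = 155.
  stratum 1: N_h·S_h = 1800·134.0 = 241200.00
  stratum 2: N_h·S_h = 1300·7.1 = 9230.00
  stratum 3: N_h·S_h = 2650·59.0 = 156350.00
  stratum 4: N_h·S_h = 900·88.7 = 79830.00
Σ N_h S_h = 486610.00
n for stratum 1 = 155·241200.00/486610.00 = 76.829 → 77

77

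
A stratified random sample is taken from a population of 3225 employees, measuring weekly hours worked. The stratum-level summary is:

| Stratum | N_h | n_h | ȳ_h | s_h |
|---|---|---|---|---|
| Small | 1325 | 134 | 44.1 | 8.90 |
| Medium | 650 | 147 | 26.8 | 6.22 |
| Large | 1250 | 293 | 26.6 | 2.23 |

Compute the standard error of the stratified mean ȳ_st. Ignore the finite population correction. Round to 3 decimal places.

SE(ȳ_st) ≈ 0.336

V̂(ȳ_st) = Σ W_h² s_h²/n_h, with W_h = N_h/N and N = 3225:
  stratum Small: (1325/3225)²·8.90²/134 = 0.0997809
  stratum Medium: (650/3225)²·6.22²/147 = 0.0106913
  stratum Large: (1250/3225)²·2.23²/293 = 0.00254978
V̂(ȳ_st) = 0.113022
SE(ȳ_st) = √0.113022 = 0.336187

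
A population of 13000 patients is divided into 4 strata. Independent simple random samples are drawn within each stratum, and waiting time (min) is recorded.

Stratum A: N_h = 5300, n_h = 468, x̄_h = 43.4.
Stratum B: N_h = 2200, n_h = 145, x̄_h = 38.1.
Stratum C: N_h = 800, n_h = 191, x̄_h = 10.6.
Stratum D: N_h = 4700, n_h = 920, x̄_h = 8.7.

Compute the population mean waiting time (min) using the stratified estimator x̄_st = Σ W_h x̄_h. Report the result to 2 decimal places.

x̄_st ≈ 27.94

N = Σ N_h = 13000. Stratum weights W_h = N_h/N.
x̄_st = (5300·43.4 + 2200·38.1 + 800·10.6 + 4700·8.7) / 13000 = 27.9392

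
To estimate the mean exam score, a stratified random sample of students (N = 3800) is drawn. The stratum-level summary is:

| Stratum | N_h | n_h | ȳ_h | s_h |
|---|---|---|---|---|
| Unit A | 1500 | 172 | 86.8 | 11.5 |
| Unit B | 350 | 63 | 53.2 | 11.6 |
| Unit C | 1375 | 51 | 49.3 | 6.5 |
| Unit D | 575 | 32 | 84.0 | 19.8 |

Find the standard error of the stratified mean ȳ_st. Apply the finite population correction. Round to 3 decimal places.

V̂(ȳ_st) = Σ W_h² (1 − n_h/N_h) s_h²/n_h, with W_h = N_h/N and N = 3800:
  stratum Unit A: (1500/3800)²·(1 − 172/1500)·11.5²/172 = 0.106069
  stratum Unit B: (350/3800)²·(1 − 63/350)·11.6²/63 = 0.0148579
  stratum Unit C: (1375/3800)²·(1 − 51/1375)·6.5²/51 = 0.104443
  stratum Unit D: (575/3800)²·(1 − 32/575)·19.8²/32 = 0.264899
V̂(ȳ_st) = 0.49027
SE(ȳ_st) = √0.49027 = 0.700193

SE(ȳ_st) ≈ 0.700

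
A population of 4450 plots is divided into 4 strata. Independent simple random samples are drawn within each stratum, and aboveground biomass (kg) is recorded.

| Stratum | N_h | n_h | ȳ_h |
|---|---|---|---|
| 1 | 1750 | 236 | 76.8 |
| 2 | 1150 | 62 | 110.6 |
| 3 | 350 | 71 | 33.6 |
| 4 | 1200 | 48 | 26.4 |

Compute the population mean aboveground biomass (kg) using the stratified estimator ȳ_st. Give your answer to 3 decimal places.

ȳ_st ≈ 68.546

N = Σ N_h = 4450. Stratum weights W_h = N_h/N.
ȳ_st = (1750·76.8 + 1150·110.6 + 350·33.6 + 1200·26.4) / 4450 = 68.54607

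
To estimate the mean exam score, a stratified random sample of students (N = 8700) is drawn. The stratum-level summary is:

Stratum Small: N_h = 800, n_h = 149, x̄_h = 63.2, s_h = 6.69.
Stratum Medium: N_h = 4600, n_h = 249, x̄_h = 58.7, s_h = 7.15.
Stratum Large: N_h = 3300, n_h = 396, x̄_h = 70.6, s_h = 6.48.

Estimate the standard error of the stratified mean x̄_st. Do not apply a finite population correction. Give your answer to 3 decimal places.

V̂(x̄_st) = Σ W_h² s_h²/n_h, with W_h = N_h/N and N = 8700:
  stratum Small: (800/8700)²·6.69²/149 = 0.00253985
  stratum Medium: (4600/8700)²·7.15²/249 = 0.0573971
  stratum Large: (3300/8700)²·6.48²/396 = 0.0152561
V̂(x̄_st) = 0.0751931
SE(x̄_st) = √0.0751931 = 0.274214

SE(x̄_st) ≈ 0.274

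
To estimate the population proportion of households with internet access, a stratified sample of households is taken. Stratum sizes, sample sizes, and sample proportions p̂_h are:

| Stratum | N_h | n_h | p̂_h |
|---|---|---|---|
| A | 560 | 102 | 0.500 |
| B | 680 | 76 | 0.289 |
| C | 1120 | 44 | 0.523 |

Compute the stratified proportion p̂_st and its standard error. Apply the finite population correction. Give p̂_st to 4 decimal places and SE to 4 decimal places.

p̂_st ≈ 0.4501, SE ≈ 0.0396

N = 2360; stratum weights W_h = N_h/N.
p̂_st = Σ W_h p̂_h = (560·0.500 + 680·0.289 + 1120·0.523)/2360 = 0.45012
V̂(p̂_st) = Σ W_h² (1 − n_h/N_h) p̂_h(1−p̂_h)/(n_h−1):
  stratum A: (560/2360)²·(1 − 102/560)·0.500·0.500/101 = 0.000113985
  stratum B: (680/2360)²·(1 − 76/680)·0.289·0.711/75 = 0.000202036
  stratum C: (1120/2360)²·(1 − 44/1120)·0.523·0.477/43 = 0.00125533
V̂(p̂_st) = 0.00157135; SE = √V̂ = 0.0396403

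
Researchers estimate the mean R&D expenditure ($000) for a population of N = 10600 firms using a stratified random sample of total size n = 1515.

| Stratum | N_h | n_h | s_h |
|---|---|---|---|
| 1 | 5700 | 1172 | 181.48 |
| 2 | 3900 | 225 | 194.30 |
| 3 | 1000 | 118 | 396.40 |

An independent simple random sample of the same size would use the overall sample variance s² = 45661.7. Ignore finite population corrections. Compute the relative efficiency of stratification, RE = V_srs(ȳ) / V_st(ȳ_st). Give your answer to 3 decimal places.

V̂(ȳ_st) = Σ W_h² s_h²/n_h, with W_h = N_h/N and N = 10600:
  stratum 1: (5700/10600)²·181.48²/1172 = 8.12583
  stratum 2: (3900/10600)²·194.30²/225 = 22.7133
  stratum 3: (1000/10600)²·396.40²/118 = 11.8515
V_st = 42.6907
V_srs = s²/n = 45661.7/1515 = 30.1397
Relative efficiency = V_srs / V_st = 30.1397/42.6907 = 0.7060

RE ≈ 0.706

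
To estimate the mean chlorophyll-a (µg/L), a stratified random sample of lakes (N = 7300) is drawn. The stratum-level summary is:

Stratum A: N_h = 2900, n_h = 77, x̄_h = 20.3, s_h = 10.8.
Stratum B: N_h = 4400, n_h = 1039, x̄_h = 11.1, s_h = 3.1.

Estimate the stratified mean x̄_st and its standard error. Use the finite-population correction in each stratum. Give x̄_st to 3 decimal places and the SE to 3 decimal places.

x̄_st ≈ 14.755, SE ≈ 0.485

x̄_st = Σ W_h x̄_h = (2900·20.3 + 4400·11.1)/7300 = 14.75479
V̂(x̄_st) = Σ W_h² (1 − n_h/N_h) s_h²/n_h, with W_h = N_h/N and N = 7300:
  stratum A: (2900/7300)²·(1 − 77/2900)·10.8²/77 = 0.232713
  stratum B: (4400/7300)²·(1 − 1039/4400)·3.1²/1039 = 0.00256675
V̂(x̄_st) = 0.235279
SE(x̄_st) = √0.235279 = 0.485056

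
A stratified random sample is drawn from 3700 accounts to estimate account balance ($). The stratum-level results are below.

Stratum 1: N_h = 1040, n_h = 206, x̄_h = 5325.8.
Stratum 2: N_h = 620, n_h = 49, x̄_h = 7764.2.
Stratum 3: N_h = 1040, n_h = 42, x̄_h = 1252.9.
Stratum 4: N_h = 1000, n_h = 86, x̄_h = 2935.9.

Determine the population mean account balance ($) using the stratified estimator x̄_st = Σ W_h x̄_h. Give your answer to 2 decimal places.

N = Σ N_h = 3700. Stratum weights W_h = N_h/N.
x̄_st = (1040·5325.8 + 620·7764.2 + 1040·1252.9 + 1000·2935.9) / 3700 = 3943.6627

x̄_st ≈ 3943.66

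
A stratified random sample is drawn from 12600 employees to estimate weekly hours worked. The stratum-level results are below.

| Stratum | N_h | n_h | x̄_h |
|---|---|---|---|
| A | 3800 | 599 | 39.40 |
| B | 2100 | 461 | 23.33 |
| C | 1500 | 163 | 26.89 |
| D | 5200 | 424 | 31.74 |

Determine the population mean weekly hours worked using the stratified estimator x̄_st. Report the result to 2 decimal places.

x̄_st ≈ 32.07

N = Σ N_h = 12600. Stratum weights W_h = N_h/N.
x̄_st = (3800·39.40 + 2100·23.33 + 1500·26.89 + 5200·31.74) / 12600 = 32.0711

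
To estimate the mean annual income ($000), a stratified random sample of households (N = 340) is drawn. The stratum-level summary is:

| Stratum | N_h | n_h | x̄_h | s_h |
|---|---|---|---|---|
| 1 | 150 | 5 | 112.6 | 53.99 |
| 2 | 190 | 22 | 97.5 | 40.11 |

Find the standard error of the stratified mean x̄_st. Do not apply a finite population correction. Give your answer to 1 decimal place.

V̂(x̄_st) = Σ W_h² s_h²/n_h, with W_h = N_h/N and N = 340:
  stratum 1: (150/340)²·53.99²/5 = 113.47
  stratum 2: (190/340)²·40.11²/22 = 22.8366
V̂(x̄_st) = 136.307
SE(x̄_st) = √136.307 = 11.675

SE(x̄_st) ≈ 11.7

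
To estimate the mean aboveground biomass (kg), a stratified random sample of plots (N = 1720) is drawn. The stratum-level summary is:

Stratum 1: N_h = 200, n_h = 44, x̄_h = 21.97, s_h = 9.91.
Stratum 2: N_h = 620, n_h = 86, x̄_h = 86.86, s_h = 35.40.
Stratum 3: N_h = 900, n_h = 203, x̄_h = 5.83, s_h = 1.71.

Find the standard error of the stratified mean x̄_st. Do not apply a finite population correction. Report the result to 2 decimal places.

V̂(x̄_st) = Σ W_h² s_h²/n_h, with W_h = N_h/N and N = 1720:
  stratum 1: (200/1720)²·9.91²/44 = 0.0301785
  stratum 2: (620/1720)²·35.40²/86 = 1.89337
  stratum 3: (900/1720)²·1.71²/203 = 0.00394389
V̂(x̄_st) = 1.92749
SE(x̄_st) = √1.92749 = 1.38834

SE(x̄_st) ≈ 1.39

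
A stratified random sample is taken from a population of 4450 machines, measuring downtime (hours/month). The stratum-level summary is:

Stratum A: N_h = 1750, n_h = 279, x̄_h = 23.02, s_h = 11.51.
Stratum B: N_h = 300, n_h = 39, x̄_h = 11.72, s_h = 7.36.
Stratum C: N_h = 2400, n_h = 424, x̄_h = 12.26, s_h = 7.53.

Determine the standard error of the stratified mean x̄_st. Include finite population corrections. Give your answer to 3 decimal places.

SE(x̄_st) ≈ 0.315

V̂(x̄_st) = Σ W_h² (1 − n_h/N_h) s_h²/n_h, with W_h = N_h/N and N = 4450:
  stratum A: (1750/4450)²·(1 − 279/1750)·11.51²/279 = 0.0617273
  stratum B: (300/4450)²·(1 − 39/300)·7.36²/39 = 0.00549203
  stratum C: (2400/4450)²·(1 − 424/2400)·7.53²/424 = 0.032026
V̂(x̄_st) = 0.0992453
SE(x̄_st) = √0.0992453 = 0.315032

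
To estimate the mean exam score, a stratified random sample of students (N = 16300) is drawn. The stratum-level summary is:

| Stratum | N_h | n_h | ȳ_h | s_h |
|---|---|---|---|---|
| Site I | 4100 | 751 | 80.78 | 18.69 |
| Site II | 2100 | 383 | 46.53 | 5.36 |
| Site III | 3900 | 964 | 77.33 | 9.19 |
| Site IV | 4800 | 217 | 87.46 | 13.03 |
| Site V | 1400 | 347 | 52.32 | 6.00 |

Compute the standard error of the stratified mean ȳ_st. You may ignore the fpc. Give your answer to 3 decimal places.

SE(ȳ_st) ≈ 0.323

V̂(ȳ_st) = Σ W_h² s_h²/n_h, with W_h = N_h/N and N = 16300:
  stratum Site I: (4100/16300)²·18.69²/751 = 0.0294287
  stratum Site II: (2100/16300)²·5.36²/383 = 0.00124507
  stratum Site III: (3900/16300)²·9.19²/964 = 0.00501543
  stratum Site IV: (4800/16300)²·13.03²/217 = 0.0678479
  stratum Site V: (1400/16300)²·6.00²/347 = 0.000765339
V̂(ȳ_st) = 0.104302
SE(ȳ_st) = √0.104302 = 0.322959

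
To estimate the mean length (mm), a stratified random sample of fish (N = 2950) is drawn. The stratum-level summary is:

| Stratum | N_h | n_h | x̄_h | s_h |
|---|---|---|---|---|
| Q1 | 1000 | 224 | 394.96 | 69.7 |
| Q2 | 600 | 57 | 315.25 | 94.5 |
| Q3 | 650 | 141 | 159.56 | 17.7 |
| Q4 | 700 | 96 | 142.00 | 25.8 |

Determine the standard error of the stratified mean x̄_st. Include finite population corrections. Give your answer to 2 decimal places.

V̂(x̄_st) = Σ W_h² (1 − n_h/N_h) s_h²/n_h, with W_h = N_h/N and N = 2950:
  stratum Q1: (1000/2950)²·(1 − 224/1000)·69.7²/224 = 1.93391
  stratum Q2: (600/2950)²·(1 − 57/600)·94.5²/57 = 5.86538
  stratum Q3: (650/2950)²·(1 − 141/650)·17.7²/141 = 0.0844723
  stratum Q4: (700/2950)²·(1 − 96/700)·25.8²/96 = 0.336868
V̂(x̄_st) = 8.22062
SE(x̄_st) = √8.22062 = 2.86716

SE(x̄_st) ≈ 2.87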